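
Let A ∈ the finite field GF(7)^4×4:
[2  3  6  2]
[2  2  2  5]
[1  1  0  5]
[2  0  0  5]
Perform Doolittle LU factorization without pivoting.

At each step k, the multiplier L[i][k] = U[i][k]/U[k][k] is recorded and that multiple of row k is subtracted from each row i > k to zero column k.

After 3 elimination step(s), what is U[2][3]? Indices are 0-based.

U[2][3] = 6

k=0: U[0][0]=2
  eliminate (1,0): mult=1, new row 1: (0, 6, 3, 3); set L[1][0]=1
  eliminate (2,0): mult=4, new row 2: (0, 3, 4, 4); set L[2][0]=4
  eliminate (3,0): mult=1, new row 3: (0, 4, 1, 3); set L[3][0]=1
k=1: U[1][1]=6
  eliminate (2,1): mult=4, new row 2: (0, 0, 6, 6); set L[2][1]=4
  eliminate (3,1): mult=3, new row 3: (0, 0, 6, 1); set L[3][1]=3
k=2: U[2][2]=6
  eliminate (3,2): mult=1, new row 3: (0, 0, 0, 2); set L[3][2]=1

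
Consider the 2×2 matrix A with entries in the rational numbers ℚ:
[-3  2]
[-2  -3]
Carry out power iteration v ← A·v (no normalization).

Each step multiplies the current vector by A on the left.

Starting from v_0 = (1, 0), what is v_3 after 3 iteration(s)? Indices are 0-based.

v_0 = (1, 0).
v_1 = A·v_0 = (-3, -2).
v_2 = A·v_1 = (5, 12).
v_3 = A·v_2 = (9, -46).

v_3 = (9, -46)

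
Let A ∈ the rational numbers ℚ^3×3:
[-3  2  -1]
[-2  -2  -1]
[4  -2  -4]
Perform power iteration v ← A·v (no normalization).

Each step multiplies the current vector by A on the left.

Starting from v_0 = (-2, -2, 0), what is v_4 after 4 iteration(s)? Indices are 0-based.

v_0 = (-2, -2, 0).
v_1 = A·v_0 = (2, 8, -4).
v_2 = A·v_1 = (14, -16, 8).
v_3 = A·v_2 = (-82, -4, 56).
v_4 = A·v_3 = (182, 116, -544).

v_4 = (182, 116, -544)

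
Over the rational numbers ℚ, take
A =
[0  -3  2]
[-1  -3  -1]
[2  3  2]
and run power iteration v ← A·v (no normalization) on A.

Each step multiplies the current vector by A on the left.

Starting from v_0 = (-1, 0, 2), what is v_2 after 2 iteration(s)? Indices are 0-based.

v_2 = (7, -3, 9)

v_0 = (-1, 0, 2).
v_1 = A·v_0 = (4, -1, 2).
v_2 = A·v_1 = (7, -3, 9).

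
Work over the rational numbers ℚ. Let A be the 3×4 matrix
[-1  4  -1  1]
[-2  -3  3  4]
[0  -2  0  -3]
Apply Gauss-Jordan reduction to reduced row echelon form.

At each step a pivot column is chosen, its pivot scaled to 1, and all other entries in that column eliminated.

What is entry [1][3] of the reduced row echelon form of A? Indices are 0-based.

[1] R0 /= -1  ⇒  (1, -4, 1, -1)
     R1 -= -2·R0  ⇒  (0, -11, 5, 2)
[2] R1 /= -11  ⇒  (0, 1, -5/11, -2/11)
     R0 -= -4·R1  ⇒  (1, 0, -9/11, -19/11)
     R2 -= -2·R1  ⇒  (0, 0, -10/11, -37/11)
[3] R2 /= -10/11  ⇒  (0, 0, 1, 37/10)
     R0 -= -9/11·R2  ⇒  (1, 0, 0, 13/10)
     R1 -= -5/11·R2  ⇒  (0, 1, 0, 3/2)

M[1][3] = 3/2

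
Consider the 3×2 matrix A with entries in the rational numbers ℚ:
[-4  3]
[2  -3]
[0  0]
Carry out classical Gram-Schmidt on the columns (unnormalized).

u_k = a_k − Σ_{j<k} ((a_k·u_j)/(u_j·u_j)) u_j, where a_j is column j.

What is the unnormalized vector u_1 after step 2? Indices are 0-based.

Step 1: u_0 = a_0 = (-4, 2, 0).
Step 2: u_1 = a_1 − (-9/10)·u_0 = (-3/5, -6/5, 0).

u_1 = (-3/5, -6/5, 0)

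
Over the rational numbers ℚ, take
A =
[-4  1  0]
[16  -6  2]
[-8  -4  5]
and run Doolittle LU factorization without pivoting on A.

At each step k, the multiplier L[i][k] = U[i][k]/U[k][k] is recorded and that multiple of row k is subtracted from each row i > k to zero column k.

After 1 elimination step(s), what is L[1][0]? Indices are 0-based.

Step 1: pivot at (0,0) is -4.
  row1 ← row1 − (-4)·row0  ⇒  L[1][0]=-4, U row1=(0, -2, 2)
  row2 ← row2 − (2)·row0  ⇒  L[2][0]=2, U row2=(0, -6, 5)

L[1][0] = -4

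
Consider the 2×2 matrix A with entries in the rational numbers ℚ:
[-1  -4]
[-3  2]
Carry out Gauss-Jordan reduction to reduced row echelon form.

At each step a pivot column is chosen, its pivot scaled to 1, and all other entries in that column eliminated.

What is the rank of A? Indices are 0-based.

step 1: normalize row 0 (÷-1) = (1, 4)
  row 1: subtract -3×row0 = (0, 14)
step 2: normalize row 1 (÷14) = (0, 1)
  row 0: subtract 4×row1 = (1, 0)

rank = 2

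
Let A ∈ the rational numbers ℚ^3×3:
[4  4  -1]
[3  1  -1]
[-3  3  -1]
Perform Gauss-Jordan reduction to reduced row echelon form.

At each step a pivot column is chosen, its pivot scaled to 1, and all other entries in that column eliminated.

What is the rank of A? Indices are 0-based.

step 1: normalize row 0 (÷4) = (1, 1, -1/4)
  row 1: subtract 3×row0 = (0, -2, -1/4)
  row 2: subtract -3×row0 = (0, 6, -7/4)
step 2: normalize row 1 (÷-2) = (0, 1, 1/8)
  row 0: subtract 1×row1 = (1, 0, -3/8)
  row 2: subtract 6×row1 = (0, 0, -5/2)
step 3: normalize row 2 (÷-5/2) = (0, 0, 1)
  row 0: subtract -3/8×row2 = (1, 0, 0)
  row 1: subtract 1/8×row2 = (0, 1, 0)

rank = 3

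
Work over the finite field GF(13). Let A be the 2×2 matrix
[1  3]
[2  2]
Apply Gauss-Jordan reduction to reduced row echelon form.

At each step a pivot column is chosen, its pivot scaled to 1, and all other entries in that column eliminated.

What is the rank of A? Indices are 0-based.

[1] R0 /= 1  ⇒  (1, 3)
     R1 -= 2·R0  ⇒  (0, 9)
[2] R1 /= 9  ⇒  (0, 1)
     R0 -= 3·R1  ⇒  (1, 0)

rank = 2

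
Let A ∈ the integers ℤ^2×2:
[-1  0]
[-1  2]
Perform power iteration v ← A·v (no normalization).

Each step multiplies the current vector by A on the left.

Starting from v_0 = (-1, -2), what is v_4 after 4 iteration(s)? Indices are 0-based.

v_4 = (-1, -27)

v_0 = (-1, -2).
v_1 = A·v_0 = (1, -3).
v_2 = A·v_1 = (-1, -7).
v_3 = A·v_2 = (1, -13).
v_4 = A·v_3 = (-1, -27).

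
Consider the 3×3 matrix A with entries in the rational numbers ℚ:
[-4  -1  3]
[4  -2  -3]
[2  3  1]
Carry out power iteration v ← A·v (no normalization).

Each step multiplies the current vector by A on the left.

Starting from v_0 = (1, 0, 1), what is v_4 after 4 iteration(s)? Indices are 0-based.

v_4 = (-33, -165, 139)

v_0 = (1, 0, 1).
v_1 = A·v_0 = (-1, 1, 3).
v_2 = A·v_1 = (12, -15, 4).
v_3 = A·v_2 = (-21, 66, -17).
v_4 = A·v_3 = (-33, -165, 139).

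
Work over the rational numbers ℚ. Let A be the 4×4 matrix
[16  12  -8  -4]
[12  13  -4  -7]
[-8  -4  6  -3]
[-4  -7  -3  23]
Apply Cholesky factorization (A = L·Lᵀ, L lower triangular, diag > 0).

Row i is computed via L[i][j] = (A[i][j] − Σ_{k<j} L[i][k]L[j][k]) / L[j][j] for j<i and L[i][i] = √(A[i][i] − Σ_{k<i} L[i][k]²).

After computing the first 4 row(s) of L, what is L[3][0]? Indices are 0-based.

L[3][0] = -1

Step 1: L[0][0] = √(16) = 4.
  L[1][0] = (12) / L[0][0] = 3.
Step 2: L[1][1] = √(4) = 2.
  L[2][0] = (-8) / L[0][0] = -2.
  L[2][1] = (2) / L[1][1] = 1.
Step 3: L[2][2] = √(1) = 1.
  L[3][0] = (-4) / L[0][0] = -1.
  L[3][1] = (-4) / L[1][1] = -2.
  L[3][2] = (-3) / L[2][2] = -3.
Step 4: L[3][3] = √(9) = 3.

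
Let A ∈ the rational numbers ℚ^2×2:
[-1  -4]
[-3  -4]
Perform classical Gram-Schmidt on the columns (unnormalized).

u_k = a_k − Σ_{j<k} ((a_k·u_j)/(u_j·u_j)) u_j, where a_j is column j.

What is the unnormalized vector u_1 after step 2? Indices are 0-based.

Step 1: u_0 = a_0 = (-1, -3).
Step 2: u_1 = a_1 − (8/5)·u_0 = (-12/5, 4/5).

u_1 = (-12/5, 4/5)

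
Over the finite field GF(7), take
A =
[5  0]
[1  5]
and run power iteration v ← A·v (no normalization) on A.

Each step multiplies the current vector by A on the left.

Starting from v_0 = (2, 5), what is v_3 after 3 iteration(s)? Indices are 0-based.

v_0 = (2, 5).
v_1 = A·v_0 = (3, 6).
v_2 = A·v_1 = (1, 5).
v_3 = A·v_2 = (5, 5).

v_3 = (5, 5)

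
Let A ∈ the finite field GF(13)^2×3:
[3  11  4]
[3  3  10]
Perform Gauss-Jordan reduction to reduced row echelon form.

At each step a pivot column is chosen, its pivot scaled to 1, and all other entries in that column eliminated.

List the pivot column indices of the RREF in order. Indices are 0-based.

pivot columns: 0, 1

step 1: normalize row 0 (÷3) = (1, 8, 10)
  row 1: subtract 3×row0 = (0, 5, 6)
step 2: normalize row 1 (÷5) = (0, 1, 9)
  row 0: subtract 8×row1 = (1, 0, 3)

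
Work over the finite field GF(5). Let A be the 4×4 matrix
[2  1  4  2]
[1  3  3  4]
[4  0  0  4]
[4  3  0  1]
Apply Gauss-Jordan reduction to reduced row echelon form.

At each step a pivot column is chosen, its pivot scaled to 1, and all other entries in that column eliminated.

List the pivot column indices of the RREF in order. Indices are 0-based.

pivot columns: 0, 1, 2, 3

[1] R0 /= 2  ⇒  (1, 3, 2, 1)
     R1 -= 1·R0  ⇒  (0, 0, 1, 3)
     R2 -= 4·R0  ⇒  (0, 3, 2, 0)
     R3 -= 4·R0  ⇒  (0, 1, 2, 2)
[2] R1 <-> R2
[2] R1 /= 3  ⇒  (0, 1, 4, 0)
     R0 -= 3·R1  ⇒  (1, 0, 0, 1)
     R3 -= 1·R1  ⇒  (0, 0, 3, 2)
[3] R2 /= 1  ⇒  (0, 0, 1, 3)
     R1 -= 4·R2  ⇒  (0, 1, 0, 3)
     R3 -= 3·R2  ⇒  (0, 0, 0, 3)
[4] R3 /= 3  ⇒  (0, 0, 0, 1)
     R0 -= 1·R3  ⇒  (1, 0, 0, 0)
     R1 -= 3·R3  ⇒  (0, 1, 0, 0)
     R2 -= 3·R3  ⇒  (0, 0, 1, 0)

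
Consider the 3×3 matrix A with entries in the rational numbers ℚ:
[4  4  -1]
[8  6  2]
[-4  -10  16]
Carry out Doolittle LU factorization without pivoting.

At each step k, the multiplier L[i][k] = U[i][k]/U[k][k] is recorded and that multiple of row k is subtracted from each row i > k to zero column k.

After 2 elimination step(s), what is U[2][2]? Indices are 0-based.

Step 1: pivot at (0,0) is 4.
  row1 ← row1 − (2)·row0  ⇒  L[1][0]=2, U row1=(0, -2, 4)
  row2 ← row2 − (-1)·row0  ⇒  L[2][0]=-1, U row2=(0, -6, 15)
Step 2: pivot at (1,1) is -2.
  row2 ← row2 − (3)·row1  ⇒  L[2][1]=3, U row2=(0, 0, 3)

U[2][2] = 3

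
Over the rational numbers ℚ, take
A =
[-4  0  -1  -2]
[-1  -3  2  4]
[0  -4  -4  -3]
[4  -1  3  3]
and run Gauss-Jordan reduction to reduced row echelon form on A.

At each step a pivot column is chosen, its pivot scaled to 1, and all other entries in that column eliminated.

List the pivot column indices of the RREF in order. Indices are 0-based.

step 1: normalize row 0 (÷-4) = (1, 0, 1/4, 1/2)
  row 1: subtract -1×row0 = (0, -3, 9/4, 9/2)
  row 3: subtract 4×row0 = (0, -1, 2, 1)
step 2: normalize row 1 (÷-3) = (0, 1, -3/4, -3/2)
  row 2: subtract -4×row1 = (0, 0, -7, -9)
  row 3: subtract -1×row1 = (0, 0, 5/4, -1/2)
step 3: normalize row 2 (÷-7) = (0, 0, 1, 9/7)
  row 0: subtract 1/4×row2 = (1, 0, 0, 5/28)
  row 1: subtract -3/4×row2 = (0, 1, 0, -15/28)
  row 3: subtract 5/4×row2 = (0, 0, 0, -59/28)
step 4: normalize row 3 (÷-59/28) = (0, 0, 0, 1)
  row 0: subtract 5/28×row3 = (1, 0, 0, 0)
  row 1: subtract -15/28×row3 = (0, 1, 0, 0)
  row 2: subtract 9/7×row3 = (0, 0, 1, 0)

pivot columns: 0, 1, 2, 3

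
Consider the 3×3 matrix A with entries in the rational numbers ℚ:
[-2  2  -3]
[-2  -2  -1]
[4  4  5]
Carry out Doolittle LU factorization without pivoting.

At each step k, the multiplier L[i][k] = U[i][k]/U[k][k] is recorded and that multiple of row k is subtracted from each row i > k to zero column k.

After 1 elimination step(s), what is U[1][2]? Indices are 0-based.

Step 1: pivot at (0,0) is -2.
  row1 ← row1 − (1)·row0  ⇒  L[1][0]=1, U row1=(0, -4, 2)
  row2 ← row2 − (-2)·row0  ⇒  L[2][0]=-2, U row2=(0, 8, -1)

U[1][2] = 2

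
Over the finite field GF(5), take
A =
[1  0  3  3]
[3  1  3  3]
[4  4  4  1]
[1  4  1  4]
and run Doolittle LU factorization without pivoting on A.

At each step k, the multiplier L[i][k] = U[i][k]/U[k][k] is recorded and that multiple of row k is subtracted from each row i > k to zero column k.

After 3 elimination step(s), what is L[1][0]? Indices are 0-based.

L[1][0] = 3

Step 1: pivot at (0,0) is 1.
  row1 ← row1 − (3)·row0  ⇒  L[1][0]=3, U row1=(0, 1, 4, 4)
  row2 ← row2 − (4)·row0  ⇒  L[2][0]=4, U row2=(0, 4, 2, 4)
  row3 ← row3 − (1)·row0  ⇒  L[3][0]=1, U row3=(0, 4, 3, 1)
Step 2: pivot at (1,1) is 1.
  row2 ← row2 − (4)·row1  ⇒  L[2][1]=4, U row2=(0, 0, 1, 3)
  row3 ← row3 − (4)·row1  ⇒  L[3][1]=4, U row3=(0, 0, 2, 0)
Step 3: pivot at (2,2) is 1.
  row3 ← row3 − (2)·row2  ⇒  L[3][2]=2, U row3=(0, 0, 0, 4)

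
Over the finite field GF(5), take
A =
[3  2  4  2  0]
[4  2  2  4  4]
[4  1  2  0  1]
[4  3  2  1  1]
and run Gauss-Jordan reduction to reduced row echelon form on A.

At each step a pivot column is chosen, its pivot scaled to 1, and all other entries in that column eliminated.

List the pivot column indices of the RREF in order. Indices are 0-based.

pivot columns: 0, 1, 3, 4

[1] R0 /= 3  ⇒  (1, 4, 3, 4, 0)
     R1 -= 4·R0  ⇒  (0, 1, 0, 3, 4)
     R2 -= 4·R0  ⇒  (0, 0, 0, 4, 1)
     R3 -= 4·R0  ⇒  (0, 2, 0, 0, 1)
[2] R1 /= 1  ⇒  (0, 1, 0, 3, 4)
     R0 -= 4·R1  ⇒  (1, 0, 3, 2, 4)
     R3 -= 2·R1  ⇒  (0, 0, 0, 4, 3)
column 2 empty below row 2
[3] R2 /= 4  ⇒  (0, 0, 0, 1, 4)
     R0 -= 2·R2  ⇒  (1, 0, 3, 0, 1)
     R1 -= 3·R2  ⇒  (0, 1, 0, 0, 2)
     R3 -= 4·R2  ⇒  (0, 0, 0, 0, 2)
[4] R3 /= 2  ⇒  (0, 0, 0, 0, 1)
     R0 -= 1·R3  ⇒  (1, 0, 3, 0, 0)
     R1 -= 2·R3  ⇒  (0, 1, 0, 0, 0)
     R2 -= 4·R3  ⇒  (0, 0, 0, 1, 0)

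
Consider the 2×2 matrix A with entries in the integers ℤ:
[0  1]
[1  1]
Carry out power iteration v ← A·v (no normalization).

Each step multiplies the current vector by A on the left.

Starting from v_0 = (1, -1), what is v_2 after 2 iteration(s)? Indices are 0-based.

v_2 = (0, -1)

v_0 = (1, -1).
v_1 = A·v_0 = (-1, 0).
v_2 = A·v_1 = (0, -1).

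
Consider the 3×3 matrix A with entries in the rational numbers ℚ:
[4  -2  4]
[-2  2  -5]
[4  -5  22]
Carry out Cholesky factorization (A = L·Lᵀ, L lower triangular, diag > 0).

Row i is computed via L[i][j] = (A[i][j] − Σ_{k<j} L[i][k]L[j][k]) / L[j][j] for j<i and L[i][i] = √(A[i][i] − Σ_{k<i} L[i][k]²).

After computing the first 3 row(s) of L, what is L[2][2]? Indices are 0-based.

L[2][2] = 3

Step 1: L[0][0] = √(4) = 2.
  L[1][0] = (-2) / L[0][0] = -1.
Step 2: L[1][1] = √(1) = 1.
  L[2][0] = (4) / L[0][0] = 2.
  L[2][1] = (-3) / L[1][1] = -3.
Step 3: L[2][2] = √(9) = 3.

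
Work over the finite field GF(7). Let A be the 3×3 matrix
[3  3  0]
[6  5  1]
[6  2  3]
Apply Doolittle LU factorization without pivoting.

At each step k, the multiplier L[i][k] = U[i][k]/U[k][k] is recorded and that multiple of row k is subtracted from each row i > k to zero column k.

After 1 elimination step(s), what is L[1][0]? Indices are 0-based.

L[1][0] = 2

[col 0] pivot 3
  R1 -= 2*R0 → (0, 6, 1)  (L[1][0] := 2)
  R2 -= 2*R0 → (0, 3, 3)  (L[2][0] := 2)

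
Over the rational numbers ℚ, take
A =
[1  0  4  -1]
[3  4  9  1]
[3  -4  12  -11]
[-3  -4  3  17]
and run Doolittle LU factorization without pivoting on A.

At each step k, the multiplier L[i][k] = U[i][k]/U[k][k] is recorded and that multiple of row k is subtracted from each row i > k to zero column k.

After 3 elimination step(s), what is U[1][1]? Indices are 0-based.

U[1][1] = 4

[col 0] pivot 1
  R1 -= 3*R0 → (0, 4, -3, 4)  (L[1][0] := 3)
  R2 -= 3*R0 → (0, -4, 0, -8)  (L[2][0] := 3)
  R3 -= -3*R0 → (0, -4, 15, 14)  (L[3][0] := -3)
[col 1] pivot 4
  R2 -= -1*R1 → (0, 0, -3, -4)  (L[2][1] := -1)
  R3 -= -1*R1 → (0, 0, 12, 18)  (L[3][1] := -1)
[col 2] pivot -3
  R3 -= -4*R2 → (0, 0, 0, 2)  (L[3][2] := -4)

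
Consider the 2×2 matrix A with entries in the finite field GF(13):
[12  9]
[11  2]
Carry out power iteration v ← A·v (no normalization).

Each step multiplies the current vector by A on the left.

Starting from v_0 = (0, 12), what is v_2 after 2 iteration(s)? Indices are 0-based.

v_2 = (4, 1)

v_0 = (0, 12).
v_1 = A·v_0 = (4, 11).
v_2 = A·v_1 = (4, 1).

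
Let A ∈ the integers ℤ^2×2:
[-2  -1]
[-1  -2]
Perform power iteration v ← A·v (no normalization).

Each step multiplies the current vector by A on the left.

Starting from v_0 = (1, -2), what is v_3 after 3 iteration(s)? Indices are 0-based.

v_3 = (12, 15)

v_0 = (1, -2).
v_1 = A·v_0 = (0, 3).
v_2 = A·v_1 = (-3, -6).
v_3 = A·v_2 = (12, 15).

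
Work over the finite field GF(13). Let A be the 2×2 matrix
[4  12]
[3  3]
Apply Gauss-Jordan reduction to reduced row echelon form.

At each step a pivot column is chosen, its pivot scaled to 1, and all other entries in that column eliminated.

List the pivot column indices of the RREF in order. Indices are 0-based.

step 1: normalize row 0 (÷4) = (1, 3)
  row 1: subtract 3×row0 = (0, 7)
step 2: normalize row 1 (÷7) = (0, 1)
  row 0: subtract 3×row1 = (1, 0)

pivot columns: 0, 1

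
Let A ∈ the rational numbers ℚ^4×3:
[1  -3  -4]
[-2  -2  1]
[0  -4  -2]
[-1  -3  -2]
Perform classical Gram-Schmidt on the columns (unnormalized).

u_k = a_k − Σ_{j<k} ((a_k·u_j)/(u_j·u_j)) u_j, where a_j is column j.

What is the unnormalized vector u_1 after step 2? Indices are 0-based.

Step 1: u_0 = a_0 = (1, -2, 0, -1).
Step 2: u_1 = a_1 − (2/3)·u_0 = (-11/3, -2/3, -4, -7/3).

u_1 = (-11/3, -2/3, -4, -7/3)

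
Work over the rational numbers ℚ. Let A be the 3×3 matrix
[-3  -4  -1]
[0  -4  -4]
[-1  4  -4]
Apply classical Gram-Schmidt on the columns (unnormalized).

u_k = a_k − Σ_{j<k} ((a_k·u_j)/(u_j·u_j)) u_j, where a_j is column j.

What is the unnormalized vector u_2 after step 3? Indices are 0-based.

Step 1: u_0 = a_0 = (-3, 0, -1).
Step 2: u_1 = a_1 − (4/5)·u_0 = (-8/5, -4, 24/5).
Step 3: u_2 = a_2 − (7/10)·u_0 − (-1/26)·u_1 = (27/26, -54/13, -81/26).

u_2 = (27/26, -54/13, -81/26)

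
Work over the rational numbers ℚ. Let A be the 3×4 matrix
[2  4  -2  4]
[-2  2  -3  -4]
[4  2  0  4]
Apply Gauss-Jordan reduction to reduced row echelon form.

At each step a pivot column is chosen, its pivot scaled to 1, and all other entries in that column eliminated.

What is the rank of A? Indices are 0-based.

pivot(0,0)=2: scale R0 → (1, 2, -1, 2)
  clear (1,0): R1 −= (-2)R0 → (0, 6, -5, 0)
  clear (2,0): R2 −= (4)R0 → (0, -6, 4, -4)
pivot(1,1)=6: scale R1 → (0, 1, -5/6, 0)
  clear (0,1): R0 −= (2)R1 → (1, 0, 2/3, 2)
  clear (2,1): R2 −= (-6)R1 → (0, 0, -1, -4)
pivot(2,2)=-1: scale R2 → (0, 0, 1, 4)
  clear (0,2): R0 −= (2/3)R2 → (1, 0, 0, -2/3)
  clear (1,2): R1 −= (-5/6)R2 → (0, 1, 0, 10/3)

rank = 3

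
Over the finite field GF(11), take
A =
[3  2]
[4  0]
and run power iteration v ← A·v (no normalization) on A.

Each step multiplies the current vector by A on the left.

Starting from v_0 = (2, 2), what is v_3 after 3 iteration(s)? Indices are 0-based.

v_3 = (9, 8)

v_0 = (2, 2).
v_1 = A·v_0 = (10, 8).
v_2 = A·v_1 = (2, 7).
v_3 = A·v_2 = (9, 8).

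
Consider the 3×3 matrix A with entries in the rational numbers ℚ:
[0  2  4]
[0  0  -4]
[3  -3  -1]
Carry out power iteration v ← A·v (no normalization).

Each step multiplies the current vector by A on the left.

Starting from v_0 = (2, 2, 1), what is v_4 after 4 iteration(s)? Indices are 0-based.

v_0 = (2, 2, 1).
v_1 = A·v_0 = (8, -4, -1).
v_2 = A·v_1 = (-12, 4, 37).
v_3 = A·v_2 = (156, -148, -85).
v_4 = A·v_3 = (-636, 340, 997).

v_4 = (-636, 340, 997)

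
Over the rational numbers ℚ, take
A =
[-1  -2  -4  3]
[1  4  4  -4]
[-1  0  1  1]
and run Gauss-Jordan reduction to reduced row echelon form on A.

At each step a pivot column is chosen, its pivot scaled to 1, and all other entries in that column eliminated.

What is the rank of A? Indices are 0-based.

rank = 3

step 1: normalize row 0 (÷-1) = (1, 2, 4, -3)
  row 1: subtract 1×row0 = (0, 2, 0, -1)
  row 2: subtract -1×row0 = (0, 2, 5, -2)
step 2: normalize row 1 (÷2) = (0, 1, 0, -1/2)
  row 0: subtract 2×row1 = (1, 0, 4, -2)
  row 2: subtract 2×row1 = (0, 0, 5, -1)
step 3: normalize row 2 (÷5) = (0, 0, 1, -1/5)
  row 0: subtract 4×row2 = (1, 0, 0, -6/5)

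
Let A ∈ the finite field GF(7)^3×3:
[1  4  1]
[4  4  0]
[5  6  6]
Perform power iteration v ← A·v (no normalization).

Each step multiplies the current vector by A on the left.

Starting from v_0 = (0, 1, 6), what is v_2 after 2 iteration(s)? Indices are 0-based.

v_2 = (5, 0, 4)

v_0 = (0, 1, 6).
v_1 = A·v_0 = (3, 4, 0).
v_2 = A·v_1 = (5, 0, 4).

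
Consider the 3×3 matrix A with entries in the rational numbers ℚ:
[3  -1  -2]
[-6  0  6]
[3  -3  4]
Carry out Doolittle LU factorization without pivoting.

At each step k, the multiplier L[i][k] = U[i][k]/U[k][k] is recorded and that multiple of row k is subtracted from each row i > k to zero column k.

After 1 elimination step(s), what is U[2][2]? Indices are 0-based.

Step 1: pivot at (0,0) is 3.
  row1 ← row1 − (-2)·row0  ⇒  L[1][0]=-2, U row1=(0, -2, 2)
  row2 ← row2 − (1)·row0  ⇒  L[2][0]=1, U row2=(0, -2, 6)

U[2][2] = 6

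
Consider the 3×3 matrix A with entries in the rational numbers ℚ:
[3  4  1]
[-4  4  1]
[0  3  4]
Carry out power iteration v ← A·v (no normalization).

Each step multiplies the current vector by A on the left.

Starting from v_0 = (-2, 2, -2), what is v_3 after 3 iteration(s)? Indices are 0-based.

v_3 = (412, 34, 298)

v_0 = (-2, 2, -2).
v_1 = A·v_0 = (0, 14, -2).
v_2 = A·v_1 = (54, 54, 34).
v_3 = A·v_2 = (412, 34, 298).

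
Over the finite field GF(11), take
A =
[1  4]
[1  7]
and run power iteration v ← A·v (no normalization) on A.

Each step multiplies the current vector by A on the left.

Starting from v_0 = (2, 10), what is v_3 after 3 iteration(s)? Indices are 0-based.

v_0 = (2, 10).
v_1 = A·v_0 = (9, 6).
v_2 = A·v_1 = (0, 7).
v_3 = A·v_2 = (6, 5).

v_3 = (6, 5)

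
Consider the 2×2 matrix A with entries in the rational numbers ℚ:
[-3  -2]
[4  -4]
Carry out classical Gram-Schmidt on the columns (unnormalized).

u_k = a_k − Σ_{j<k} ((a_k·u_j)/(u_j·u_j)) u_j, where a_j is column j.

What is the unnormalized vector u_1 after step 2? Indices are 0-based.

u_1 = (-16/5, -12/5)

Step 1: u_0 = a_0 = (-3, 4).
Step 2: u_1 = a_1 − (-2/5)·u_0 = (-16/5, -12/5).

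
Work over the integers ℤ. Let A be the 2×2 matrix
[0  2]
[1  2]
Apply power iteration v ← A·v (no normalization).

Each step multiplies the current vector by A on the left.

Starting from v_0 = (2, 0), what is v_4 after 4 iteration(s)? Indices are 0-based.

v_4 = (24, 32)

v_0 = (2, 0).
v_1 = A·v_0 = (0, 2).
v_2 = A·v_1 = (4, 4).
v_3 = A·v_2 = (8, 12).
v_4 = A·v_3 = (24, 32).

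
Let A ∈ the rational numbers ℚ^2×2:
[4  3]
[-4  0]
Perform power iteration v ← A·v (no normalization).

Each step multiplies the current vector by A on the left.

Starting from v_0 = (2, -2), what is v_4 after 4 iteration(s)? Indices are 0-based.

v_0 = (2, -2).
v_1 = A·v_0 = (2, -8).
v_2 = A·v_1 = (-16, -8).
v_3 = A·v_2 = (-88, 64).
v_4 = A·v_3 = (-160, 352).

v_4 = (-160, 352)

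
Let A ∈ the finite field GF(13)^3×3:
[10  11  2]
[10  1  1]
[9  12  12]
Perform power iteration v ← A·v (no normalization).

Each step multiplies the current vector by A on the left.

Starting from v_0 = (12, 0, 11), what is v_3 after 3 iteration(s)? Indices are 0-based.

v_0 = (12, 0, 11).
v_1 = A·v_0 = (12, 1, 6).
v_2 = A·v_1 = (0, 10, 10).
v_3 = A·v_2 = (0, 7, 6).

v_3 = (0, 7, 6)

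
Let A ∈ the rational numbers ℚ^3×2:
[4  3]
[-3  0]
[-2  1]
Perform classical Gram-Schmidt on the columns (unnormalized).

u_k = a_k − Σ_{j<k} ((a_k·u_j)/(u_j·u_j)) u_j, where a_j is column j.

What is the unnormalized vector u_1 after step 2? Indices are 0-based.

Step 1: u_0 = a_0 = (4, -3, -2).
Step 2: u_1 = a_1 − (10/29)·u_0 = (47/29, 30/29, 49/29).

u_1 = (47/29, 30/29, 49/29)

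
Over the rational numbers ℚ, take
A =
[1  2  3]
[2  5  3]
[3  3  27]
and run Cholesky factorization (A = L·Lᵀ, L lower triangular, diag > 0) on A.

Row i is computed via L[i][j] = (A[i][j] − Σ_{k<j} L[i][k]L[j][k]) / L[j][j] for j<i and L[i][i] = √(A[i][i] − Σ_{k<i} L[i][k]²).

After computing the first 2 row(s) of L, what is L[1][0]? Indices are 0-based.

Step 1: L[0][0] = √(1) = 1.
  L[1][0] = (2) / L[0][0] = 2.
Step 2: L[1][1] = √(1) = 1.

L[1][0] = 2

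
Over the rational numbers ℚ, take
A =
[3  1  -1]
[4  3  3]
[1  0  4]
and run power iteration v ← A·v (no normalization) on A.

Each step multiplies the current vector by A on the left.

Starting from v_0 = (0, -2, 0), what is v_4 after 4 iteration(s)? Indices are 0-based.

v_4 = (-292, -696, -140)

v_0 = (0, -2, 0).
v_1 = A·v_0 = (-2, -6, 0).
v_2 = A·v_1 = (-12, -26, -2).
v_3 = A·v_2 = (-60, -132, -20).
v_4 = A·v_3 = (-292, -696, -140).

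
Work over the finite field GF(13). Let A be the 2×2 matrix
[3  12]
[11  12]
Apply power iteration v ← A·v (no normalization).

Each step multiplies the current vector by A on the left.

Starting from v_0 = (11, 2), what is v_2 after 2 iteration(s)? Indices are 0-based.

v_2 = (0, 1)

v_0 = (11, 2).
v_1 = A·v_0 = (5, 2).
v_2 = A·v_1 = (0, 1).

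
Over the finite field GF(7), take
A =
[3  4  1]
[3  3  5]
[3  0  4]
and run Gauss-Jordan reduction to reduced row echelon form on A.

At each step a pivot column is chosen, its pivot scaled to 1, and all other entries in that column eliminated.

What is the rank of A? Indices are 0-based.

rank = 3

step 1: normalize row 0 (÷3) = (1, 6, 5)
  row 1: subtract 3×row0 = (0, 6, 4)
  row 2: subtract 3×row0 = (0, 3, 3)
step 2: normalize row 1 (÷6) = (0, 1, 3)
  row 0: subtract 6×row1 = (1, 0, 1)
  row 2: subtract 3×row1 = (0, 0, 1)
step 3: normalize row 2 (÷1) = (0, 0, 1)
  row 0: subtract 1×row2 = (1, 0, 0)
  row 1: subtract 3×row2 = (0, 1, 0)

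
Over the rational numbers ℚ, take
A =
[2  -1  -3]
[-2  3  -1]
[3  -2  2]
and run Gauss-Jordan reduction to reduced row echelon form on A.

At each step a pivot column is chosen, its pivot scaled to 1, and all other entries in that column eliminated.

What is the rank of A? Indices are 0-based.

[1] R0 /= 2  ⇒  (1, -1/2, -3/2)
     R1 -= -2·R0  ⇒  (0, 2, -4)
     R2 -= 3·R0  ⇒  (0, -1/2, 13/2)
[2] R1 /= 2  ⇒  (0, 1, -2)
     R0 -= -1/2·R1  ⇒  (1, 0, -5/2)
     R2 -= -1/2·R1  ⇒  (0, 0, 11/2)
[3] R2 /= 11/2  ⇒  (0, 0, 1)
     R0 -= -5/2·R2  ⇒  (1, 0, 0)
     R1 -= -2·R2  ⇒  (0, 1, 0)

rank = 3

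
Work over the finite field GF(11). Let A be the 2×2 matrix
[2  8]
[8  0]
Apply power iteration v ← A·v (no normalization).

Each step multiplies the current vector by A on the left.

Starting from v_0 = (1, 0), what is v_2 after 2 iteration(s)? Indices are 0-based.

v_0 = (1, 0).
v_1 = A·v_0 = (2, 8).
v_2 = A·v_1 = (2, 5).

v_2 = (2, 5)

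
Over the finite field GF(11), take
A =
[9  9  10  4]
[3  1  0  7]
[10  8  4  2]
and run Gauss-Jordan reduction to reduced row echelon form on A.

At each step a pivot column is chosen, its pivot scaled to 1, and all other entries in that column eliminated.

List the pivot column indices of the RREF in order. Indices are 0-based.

pivot columns: 0, 1, 2

step 1: normalize row 0 (÷9) = (1, 1, 6, 9)
  row 1: subtract 3×row0 = (0, 9, 4, 2)
  row 2: subtract 10×row0 = (0, 9, 10, 0)
step 2: normalize row 1 (÷9) = (0, 1, 9, 10)
  row 0: subtract 1×row1 = (1, 0, 8, 10)
  row 2: subtract 9×row1 = (0, 0, 6, 9)
step 3: normalize row 2 (÷6) = (0, 0, 1, 7)
  row 0: subtract 8×row2 = (1, 0, 0, 9)
  row 1: subtract 9×row2 = (0, 1, 0, 2)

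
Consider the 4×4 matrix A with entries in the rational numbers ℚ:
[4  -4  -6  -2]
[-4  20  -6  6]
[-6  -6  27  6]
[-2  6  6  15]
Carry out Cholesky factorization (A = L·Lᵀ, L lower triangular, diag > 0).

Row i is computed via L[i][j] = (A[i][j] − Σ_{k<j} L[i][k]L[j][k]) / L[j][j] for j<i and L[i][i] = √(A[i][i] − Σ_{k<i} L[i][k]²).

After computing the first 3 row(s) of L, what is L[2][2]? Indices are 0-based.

L[2][2] = 3

Step 1: L[0][0] = √(4) = 2.
  L[1][0] = (-4) / L[0][0] = -2.
Step 2: L[1][1] = √(16) = 4.
  L[2][0] = (-6) / L[0][0] = -3.
  L[2][1] = (-12) / L[1][1] = -3.
Step 3: L[2][2] = √(9) = 3.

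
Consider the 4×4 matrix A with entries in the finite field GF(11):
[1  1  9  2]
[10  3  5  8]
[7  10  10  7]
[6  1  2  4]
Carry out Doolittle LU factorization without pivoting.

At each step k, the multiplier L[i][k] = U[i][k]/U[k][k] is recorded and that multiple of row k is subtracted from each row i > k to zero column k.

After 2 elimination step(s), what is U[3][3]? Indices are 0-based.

k=0: U[0][0]=1
  eliminate (1,0): mult=10, new row 1: (0, 4, 3, 10); set L[1][0]=10
  eliminate (2,0): mult=7, new row 2: (0, 3, 2, 4); set L[2][0]=7
  eliminate (3,0): mult=6, new row 3: (0, 6, 3, 3); set L[3][0]=6
k=1: U[1][1]=4
  eliminate (2,1): mult=9, new row 2: (0, 0, 8, 2); set L[2][1]=9
  eliminate (3,1): mult=7, new row 3: (0, 0, 4, 10); set L[3][1]=7

U[3][3] = 10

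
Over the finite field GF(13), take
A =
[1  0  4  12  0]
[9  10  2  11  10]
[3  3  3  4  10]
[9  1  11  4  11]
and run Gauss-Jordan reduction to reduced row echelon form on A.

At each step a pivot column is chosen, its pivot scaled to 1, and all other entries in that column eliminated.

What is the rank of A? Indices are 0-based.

rank = 4

[1] R0 /= 1  ⇒  (1, 0, 4, 12, 0)
     R1 -= 9·R0  ⇒  (0, 10, 5, 7, 10)
     R2 -= 3·R0  ⇒  (0, 3, 4, 7, 10)
     R3 -= 9·R0  ⇒  (0, 1, 1, 0, 11)
[2] R1 /= 10  ⇒  (0, 1, 7, 2, 1)
     R2 -= 3·R1  ⇒  (0, 0, 9, 1, 7)
     R3 -= 1·R1  ⇒  (0, 0, 7, 11, 10)
[3] R2 /= 9  ⇒  (0, 0, 1, 3, 8)
     R0 -= 4·R2  ⇒  (1, 0, 0, 0, 7)
     R1 -= 7·R2  ⇒  (0, 1, 0, 7, 10)
     R3 -= 7·R2  ⇒  (0, 0, 0, 3, 6)
[4] R3 /= 3  ⇒  (0, 0, 0, 1, 2)
     R1 -= 7·R3  ⇒  (0, 1, 0, 0, 9)
     R2 -= 3·R3  ⇒  (0, 0, 1, 0, 2)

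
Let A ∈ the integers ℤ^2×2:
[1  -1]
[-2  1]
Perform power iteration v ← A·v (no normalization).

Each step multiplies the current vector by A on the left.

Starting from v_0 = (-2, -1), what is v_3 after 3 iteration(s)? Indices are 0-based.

v_3 = (-9, 13)

v_0 = (-2, -1).
v_1 = A·v_0 = (-1, 3).
v_2 = A·v_1 = (-4, 5).
v_3 = A·v_2 = (-9, 13).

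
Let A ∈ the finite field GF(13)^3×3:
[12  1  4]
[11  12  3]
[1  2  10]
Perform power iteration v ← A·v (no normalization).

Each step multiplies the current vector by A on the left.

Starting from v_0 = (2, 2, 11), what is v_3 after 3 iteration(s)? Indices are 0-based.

v_0 = (2, 2, 11).
v_1 = A·v_0 = (5, 1, 12).
v_2 = A·v_1 = (5, 12, 10).
v_3 = A·v_2 = (8, 8, 12).

v_3 = (8, 8, 12)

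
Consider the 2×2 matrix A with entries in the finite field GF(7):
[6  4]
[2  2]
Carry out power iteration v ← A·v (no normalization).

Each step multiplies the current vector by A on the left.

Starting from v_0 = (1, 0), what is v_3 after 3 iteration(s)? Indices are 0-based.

v_0 = (1, 0).
v_1 = A·v_0 = (6, 2).
v_2 = A·v_1 = (2, 2).
v_3 = A·v_2 = (6, 1).

v_3 = (6, 1)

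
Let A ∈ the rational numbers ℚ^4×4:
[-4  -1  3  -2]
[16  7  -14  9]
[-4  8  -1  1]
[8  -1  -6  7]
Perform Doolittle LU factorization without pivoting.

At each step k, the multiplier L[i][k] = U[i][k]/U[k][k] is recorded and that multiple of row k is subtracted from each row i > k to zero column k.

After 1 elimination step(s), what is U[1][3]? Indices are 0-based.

U[1][3] = 1

k=0: U[0][0]=-4
  eliminate (1,0): mult=-4, new row 1: (0, 3, -2, 1); set L[1][0]=-4
  eliminate (2,0): mult=1, new row 2: (0, 9, -4, 3); set L[2][0]=1
  eliminate (3,0): mult=-2, new row 3: (0, -3, 0, 3); set L[3][0]=-2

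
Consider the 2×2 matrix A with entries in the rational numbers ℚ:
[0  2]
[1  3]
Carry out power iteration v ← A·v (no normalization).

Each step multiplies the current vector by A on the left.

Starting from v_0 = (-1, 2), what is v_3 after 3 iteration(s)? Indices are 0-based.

v_0 = (-1, 2).
v_1 = A·v_0 = (4, 5).
v_2 = A·v_1 = (10, 19).
v_3 = A·v_2 = (38, 67).

v_3 = (38, 67)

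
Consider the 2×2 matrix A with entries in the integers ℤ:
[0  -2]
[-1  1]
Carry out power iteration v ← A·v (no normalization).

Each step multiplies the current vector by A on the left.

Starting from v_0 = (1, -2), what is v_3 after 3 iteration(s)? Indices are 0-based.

v_3 = (14, -13)

v_0 = (1, -2).
v_1 = A·v_0 = (4, -3).
v_2 = A·v_1 = (6, -7).
v_3 = A·v_2 = (14, -13).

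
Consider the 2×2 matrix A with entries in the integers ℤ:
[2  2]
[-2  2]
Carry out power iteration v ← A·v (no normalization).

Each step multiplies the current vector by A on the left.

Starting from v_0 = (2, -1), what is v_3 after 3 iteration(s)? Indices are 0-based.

v_3 = (-48, -16)

v_0 = (2, -1).
v_1 = A·v_0 = (2, -6).
v_2 = A·v_1 = (-8, -16).
v_3 = A·v_2 = (-48, -16).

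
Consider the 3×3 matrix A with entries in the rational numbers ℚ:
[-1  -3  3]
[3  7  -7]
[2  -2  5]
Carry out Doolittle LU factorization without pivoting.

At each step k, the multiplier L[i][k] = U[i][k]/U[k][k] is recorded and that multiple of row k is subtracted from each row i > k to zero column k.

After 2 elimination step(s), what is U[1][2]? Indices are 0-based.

U[1][2] = 2

k=0: U[0][0]=-1
  eliminate (1,0): mult=-3, new row 1: (0, -2, 2); set L[1][0]=-3
  eliminate (2,0): mult=-2, new row 2: (0, -8, 11); set L[2][0]=-2
k=1: U[1][1]=-2
  eliminate (2,1): mult=4, new row 2: (0, 0, 3); set L[2][1]=4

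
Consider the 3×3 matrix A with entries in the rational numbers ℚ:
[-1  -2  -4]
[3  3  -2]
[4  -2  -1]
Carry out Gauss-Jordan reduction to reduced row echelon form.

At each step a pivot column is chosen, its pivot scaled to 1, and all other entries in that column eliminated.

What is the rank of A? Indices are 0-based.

rank = 3

step 1: normalize row 0 (÷-1) = (1, 2, 4)
  row 1: subtract 3×row0 = (0, -3, -14)
  row 2: subtract 4×row0 = (0, -10, -17)
step 2: normalize row 1 (÷-3) = (0, 1, 14/3)
  row 0: subtract 2×row1 = (1, 0, -16/3)
  row 2: subtract -10×row1 = (0, 0, 89/3)
step 3: normalize row 2 (÷89/3) = (0, 0, 1)
  row 0: subtract -16/3×row2 = (1, 0, 0)
  row 1: subtract 14/3×row2 = (0, 1, 0)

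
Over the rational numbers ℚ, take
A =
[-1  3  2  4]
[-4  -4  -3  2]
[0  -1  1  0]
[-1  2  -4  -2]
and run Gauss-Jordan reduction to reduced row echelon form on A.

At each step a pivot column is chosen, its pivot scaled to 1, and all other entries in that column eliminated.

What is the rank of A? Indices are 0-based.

[1] R0 /= -1  ⇒  (1, -3, -2, -4)
     R1 -= -4·R0  ⇒  (0, -16, -11, -14)
     R3 -= -1·R0  ⇒  (0, -1, -6, -6)
[2] R1 /= -16  ⇒  (0, 1, 11/16, 7/8)
     R0 -= -3·R1  ⇒  (1, 0, 1/16, -11/8)
     R2 -= -1·R1  ⇒  (0, 0, 27/16, 7/8)
     R3 -= -1·R1  ⇒  (0, 0, -85/16, -41/8)
[3] R2 /= 27/16  ⇒  (0, 0, 1, 14/27)
     R0 -= 1/16·R2  ⇒  (1, 0, 0, -38/27)
     R1 -= 11/16·R2  ⇒  (0, 1, 0, 14/27)
     R3 -= -85/16·R2  ⇒  (0, 0, 0, -64/27)
[4] R3 /= -64/27  ⇒  (0, 0, 0, 1)
     R0 -= -38/27·R3  ⇒  (1, 0, 0, 0)
     R1 -= 14/27·R3  ⇒  (0, 1, 0, 0)
     R2 -= 14/27·R3  ⇒  (0, 0, 1, 0)

rank = 4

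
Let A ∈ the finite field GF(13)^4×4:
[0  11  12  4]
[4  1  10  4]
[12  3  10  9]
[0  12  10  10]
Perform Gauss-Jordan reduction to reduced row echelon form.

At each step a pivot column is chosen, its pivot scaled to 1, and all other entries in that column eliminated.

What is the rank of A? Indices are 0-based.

rank = 4

pivot(0,0): swap R0↔R1
pivot(0,0)=4: scale R0 → (1, 10, 9, 1)
  clear (2,0): R2 −= (12)R0 → (0, 0, 6, 10)
pivot(1,1)=11: scale R1 → (0, 1, 7, 11)
  clear (0,1): R0 −= (10)R1 → (1, 0, 4, 8)
  clear (3,1): R3 −= (12)R1 → (0, 0, 4, 8)
pivot(2,2)=6: scale R2 → (0, 0, 1, 6)
  clear (0,2): R0 −= (4)R2 → (1, 0, 0, 10)
  clear (1,2): R1 −= (7)R2 → (0, 1, 0, 8)
  clear (3,2): R3 −= (4)R2 → (0, 0, 0, 10)
pivot(3,3)=10: scale R3 → (0, 0, 0, 1)
  clear (0,3): R0 −= (10)R3 → (1, 0, 0, 0)
  clear (1,3): R1 −= (8)R3 → (0, 1, 0, 0)
  clear (2,3): R2 −= (6)R3 → (0, 0, 1, 0)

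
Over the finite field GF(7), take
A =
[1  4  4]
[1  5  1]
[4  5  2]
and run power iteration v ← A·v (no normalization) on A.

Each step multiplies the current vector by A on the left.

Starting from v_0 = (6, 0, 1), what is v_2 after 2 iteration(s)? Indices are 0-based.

v_0 = (6, 0, 1).
v_1 = A·v_0 = (3, 0, 5).
v_2 = A·v_1 = (2, 1, 1).

v_2 = (2, 1, 1)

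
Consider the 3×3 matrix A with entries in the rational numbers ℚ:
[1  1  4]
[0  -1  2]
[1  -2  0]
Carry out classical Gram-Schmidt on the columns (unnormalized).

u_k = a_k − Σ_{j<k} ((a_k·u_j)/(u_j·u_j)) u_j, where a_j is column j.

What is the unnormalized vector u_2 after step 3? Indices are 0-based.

u_2 = (10/11, 30/11, -10/11)

Step 1: u_0 = a_0 = (1, 0, 1).
Step 2: u_1 = a_1 − (-1/2)·u_0 = (3/2, -1, -3/2).
Step 3: u_2 = a_2 − (2)·u_0 − (8/11)·u_1 = (10/11, 30/11, -10/11).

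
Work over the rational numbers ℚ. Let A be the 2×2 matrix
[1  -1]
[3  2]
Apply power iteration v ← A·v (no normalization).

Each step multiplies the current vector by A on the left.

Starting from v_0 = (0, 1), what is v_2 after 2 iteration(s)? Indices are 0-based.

v_2 = (-3, 1)

v_0 = (0, 1).
v_1 = A·v_0 = (-1, 2).
v_2 = A·v_1 = (-3, 1).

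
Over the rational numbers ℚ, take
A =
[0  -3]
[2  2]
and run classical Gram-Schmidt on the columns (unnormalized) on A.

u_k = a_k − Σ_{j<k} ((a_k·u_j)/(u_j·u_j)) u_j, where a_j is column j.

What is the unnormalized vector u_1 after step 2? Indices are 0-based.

u_1 = (-3, 0)

Step 1: u_0 = a_0 = (0, 2).
Step 2: u_1 = a_1 − (1)·u_0 = (-3, 0).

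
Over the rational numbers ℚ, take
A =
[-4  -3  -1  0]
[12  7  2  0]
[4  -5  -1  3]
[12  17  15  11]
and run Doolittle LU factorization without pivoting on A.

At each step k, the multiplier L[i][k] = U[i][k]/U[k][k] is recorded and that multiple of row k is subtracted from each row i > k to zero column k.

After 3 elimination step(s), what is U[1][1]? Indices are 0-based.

k=0: U[0][0]=-4
  eliminate (1,0): mult=-3, new row 1: (0, -2, -1, 0); set L[1][0]=-3
  eliminate (2,0): mult=-1, new row 2: (0, -8, -2, 3); set L[2][0]=-1
  eliminate (3,0): mult=-3, new row 3: (0, 8, 12, 11); set L[3][0]=-3
k=1: U[1][1]=-2
  eliminate (2,1): mult=4, new row 2: (0, 0, 2, 3); set L[2][1]=4
  eliminate (3,1): mult=-4, new row 3: (0, 0, 8, 11); set L[3][1]=-4
k=2: U[2][2]=2
  eliminate (3,2): mult=4, new row 3: (0, 0, 0, -1); set L[3][2]=4

U[1][1] = -2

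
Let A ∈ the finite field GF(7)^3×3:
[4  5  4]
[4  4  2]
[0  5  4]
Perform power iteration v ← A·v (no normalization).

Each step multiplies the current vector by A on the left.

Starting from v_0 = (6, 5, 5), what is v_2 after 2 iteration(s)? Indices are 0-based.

v_2 = (5, 1, 2)

v_0 = (6, 5, 5).
v_1 = A·v_0 = (6, 5, 3).
v_2 = A·v_1 = (5, 1, 2).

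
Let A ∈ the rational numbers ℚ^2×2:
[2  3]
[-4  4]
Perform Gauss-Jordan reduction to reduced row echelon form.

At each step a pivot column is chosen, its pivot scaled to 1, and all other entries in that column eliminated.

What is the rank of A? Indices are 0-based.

pivot(0,0)=2: scale R0 → (1, 3/2)
  clear (1,0): R1 −= (-4)R0 → (0, 10)
pivot(1,1)=10: scale R1 → (0, 1)
  clear (0,1): R0 −= (3/2)R1 → (1, 0)

rank = 2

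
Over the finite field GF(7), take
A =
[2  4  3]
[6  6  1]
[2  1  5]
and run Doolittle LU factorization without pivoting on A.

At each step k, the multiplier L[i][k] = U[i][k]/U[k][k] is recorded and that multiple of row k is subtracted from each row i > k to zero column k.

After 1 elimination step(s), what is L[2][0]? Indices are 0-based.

k=0: U[0][0]=2
  eliminate (1,0): mult=3, new row 1: (0, 1, 6); set L[1][0]=3
  eliminate (2,0): mult=1, new row 2: (0, 4, 2); set L[2][0]=1

L[2][0] = 1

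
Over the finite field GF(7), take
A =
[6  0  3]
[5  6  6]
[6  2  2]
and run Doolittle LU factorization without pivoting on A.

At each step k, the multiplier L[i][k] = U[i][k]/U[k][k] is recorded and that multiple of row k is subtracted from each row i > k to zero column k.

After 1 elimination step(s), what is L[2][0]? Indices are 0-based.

k=0: U[0][0]=6
  eliminate (1,0): mult=2, new row 1: (0, 6, 0); set L[1][0]=2
  eliminate (2,0): mult=1, new row 2: (0, 2, 6); set L[2][0]=1

L[2][0] = 1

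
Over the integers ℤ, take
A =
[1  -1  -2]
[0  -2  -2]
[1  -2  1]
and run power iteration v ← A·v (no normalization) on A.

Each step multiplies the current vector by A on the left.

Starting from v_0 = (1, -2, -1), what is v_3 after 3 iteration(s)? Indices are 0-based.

v_0 = (1, -2, -1).
v_1 = A·v_0 = (5, 6, 4).
v_2 = A·v_1 = (-9, -20, -3).
v_3 = A·v_2 = (17, 46, 28).

v_3 = (17, 46, 28)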